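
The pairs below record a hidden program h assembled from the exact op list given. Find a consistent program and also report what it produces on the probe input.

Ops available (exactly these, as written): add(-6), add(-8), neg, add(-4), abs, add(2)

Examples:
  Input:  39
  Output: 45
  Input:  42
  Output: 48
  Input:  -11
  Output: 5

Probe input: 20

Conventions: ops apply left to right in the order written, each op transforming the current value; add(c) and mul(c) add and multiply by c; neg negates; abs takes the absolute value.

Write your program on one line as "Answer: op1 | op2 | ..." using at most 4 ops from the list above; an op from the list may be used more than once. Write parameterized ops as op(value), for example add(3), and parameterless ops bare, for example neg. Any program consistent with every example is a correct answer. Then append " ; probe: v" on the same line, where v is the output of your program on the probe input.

neg | add(-6) | abs ; probe: 26

Check, running the answer program on each example:
  39 -> -39 -> -45 -> 45
  42 -> -42 -> -48 -> 48
  -11 -> 11 -> 5 -> 5
  probe: 20 -> -20 -> -26 -> 26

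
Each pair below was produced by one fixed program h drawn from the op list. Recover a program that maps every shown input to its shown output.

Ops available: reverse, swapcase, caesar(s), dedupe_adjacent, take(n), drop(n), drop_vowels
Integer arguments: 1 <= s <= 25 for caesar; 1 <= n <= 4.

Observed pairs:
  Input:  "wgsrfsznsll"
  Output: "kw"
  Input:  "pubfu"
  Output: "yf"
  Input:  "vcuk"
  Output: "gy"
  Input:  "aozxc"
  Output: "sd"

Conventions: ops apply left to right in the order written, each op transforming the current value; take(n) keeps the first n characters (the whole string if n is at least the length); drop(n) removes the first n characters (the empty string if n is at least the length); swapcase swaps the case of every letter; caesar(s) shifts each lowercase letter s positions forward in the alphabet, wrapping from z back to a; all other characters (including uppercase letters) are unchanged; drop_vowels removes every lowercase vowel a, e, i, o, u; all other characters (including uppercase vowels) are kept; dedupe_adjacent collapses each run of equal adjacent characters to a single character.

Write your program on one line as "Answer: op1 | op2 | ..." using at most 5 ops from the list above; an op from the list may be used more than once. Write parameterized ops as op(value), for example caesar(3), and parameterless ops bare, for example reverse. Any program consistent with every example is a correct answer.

take(4) | drop(1) | caesar(4) | take(2)

Check, running the answer program on each example:
  "wgsrfsznsll" -> "wgsr" -> "gsr" -> "kwv" -> "kw"
  "pubfu" -> "pubf" -> "ubf" -> "yfj" -> "yf"
  "vcuk" -> "vcuk" -> "cuk" -> "gyo" -> "gy"
  "aozxc" -> "aozx" -> "ozx" -> "sdb" -> "sd"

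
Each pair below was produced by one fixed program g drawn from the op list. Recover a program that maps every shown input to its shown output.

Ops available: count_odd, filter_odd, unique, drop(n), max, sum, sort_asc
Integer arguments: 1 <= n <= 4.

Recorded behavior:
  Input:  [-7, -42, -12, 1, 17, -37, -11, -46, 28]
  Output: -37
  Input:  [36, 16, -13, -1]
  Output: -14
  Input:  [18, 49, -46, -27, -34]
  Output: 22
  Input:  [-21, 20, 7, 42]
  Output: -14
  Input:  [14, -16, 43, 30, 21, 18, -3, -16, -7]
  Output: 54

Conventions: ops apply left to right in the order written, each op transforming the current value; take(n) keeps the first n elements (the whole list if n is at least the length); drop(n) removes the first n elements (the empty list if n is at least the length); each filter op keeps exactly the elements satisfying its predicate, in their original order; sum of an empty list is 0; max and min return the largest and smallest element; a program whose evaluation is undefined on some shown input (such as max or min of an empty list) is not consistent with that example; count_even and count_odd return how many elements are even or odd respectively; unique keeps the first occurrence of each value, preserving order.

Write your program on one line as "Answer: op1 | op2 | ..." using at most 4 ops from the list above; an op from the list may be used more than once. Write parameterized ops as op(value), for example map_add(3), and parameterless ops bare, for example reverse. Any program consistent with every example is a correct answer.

sort_asc | filter_odd | sum

Check, running the answer program on each example:
  [-7, -42, -12, 1, 17, -37, -11, -46, 28] -> [-46, -42, -37, -12, -11, -7, 1, 17, 28] -> [-37, -11, -7, 1, 17] -> -37
  [36, 16, -13, -1] -> [-13, -1, 16, 36] -> [-13, -1] -> -14
  [18, 49, -46, -27, -34] -> [-46, -34, -27, 18, 49] -> [-27, 49] -> 22
  [-21, 20, 7, 42] -> [-21, 7, 20, 42] -> [-21, 7] -> -14
  [14, -16, 43, 30, 21, 18, -3, -16, -7] -> [-16, -16, -7, -3, 14, 18, 21, 30, 43] -> [-7, -3, 21, 43] -> 54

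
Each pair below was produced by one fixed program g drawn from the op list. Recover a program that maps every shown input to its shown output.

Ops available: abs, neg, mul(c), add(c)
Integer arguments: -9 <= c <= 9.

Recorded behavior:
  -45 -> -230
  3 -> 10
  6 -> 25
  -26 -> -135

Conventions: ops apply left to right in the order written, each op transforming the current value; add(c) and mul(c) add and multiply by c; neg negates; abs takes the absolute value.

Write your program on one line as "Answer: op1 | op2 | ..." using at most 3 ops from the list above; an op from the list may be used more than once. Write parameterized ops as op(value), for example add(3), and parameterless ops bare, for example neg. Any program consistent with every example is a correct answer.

add(-1) | mul(5)

Check, running the answer program on each example:
  -45 -> -46 -> -230
  3 -> 2 -> 10
  6 -> 5 -> 25
  -26 -> -27 -> -135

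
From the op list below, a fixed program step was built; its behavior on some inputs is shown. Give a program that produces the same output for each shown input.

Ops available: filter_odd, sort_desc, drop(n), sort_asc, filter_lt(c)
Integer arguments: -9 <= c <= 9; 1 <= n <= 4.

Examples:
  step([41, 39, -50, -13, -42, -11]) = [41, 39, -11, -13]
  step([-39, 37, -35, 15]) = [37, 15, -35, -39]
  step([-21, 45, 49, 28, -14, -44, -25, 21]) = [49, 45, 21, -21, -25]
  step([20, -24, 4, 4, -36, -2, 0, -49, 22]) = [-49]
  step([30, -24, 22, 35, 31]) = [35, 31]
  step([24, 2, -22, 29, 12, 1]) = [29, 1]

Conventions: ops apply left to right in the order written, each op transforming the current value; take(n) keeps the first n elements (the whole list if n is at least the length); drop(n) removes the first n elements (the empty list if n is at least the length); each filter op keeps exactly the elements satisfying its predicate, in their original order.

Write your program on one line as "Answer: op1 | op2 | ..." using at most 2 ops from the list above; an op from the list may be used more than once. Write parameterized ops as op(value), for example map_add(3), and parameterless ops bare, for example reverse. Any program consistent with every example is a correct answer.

filter_odd | sort_desc

Check, running the answer program on each example:
  [41, 39, -50, -13, -42, -11] -> [41, 39, -13, -11] -> [41, 39, -11, -13]
  [-39, 37, -35, 15] -> [-39, 37, -35, 15] -> [37, 15, -35, -39]
  [-21, 45, 49, 28, -14, -44, -25, 21] -> [-21, 45, 49, -25, 21] -> [49, 45, 21, -21, -25]
  [20, -24, 4, 4, -36, -2, 0, -49, 22] -> [-49] -> [-49]
  [30, -24, 22, 35, 31] -> [35, 31] -> [35, 31]
  [24, 2, -22, 29, 12, 1] -> [29, 1] -> [29, 1]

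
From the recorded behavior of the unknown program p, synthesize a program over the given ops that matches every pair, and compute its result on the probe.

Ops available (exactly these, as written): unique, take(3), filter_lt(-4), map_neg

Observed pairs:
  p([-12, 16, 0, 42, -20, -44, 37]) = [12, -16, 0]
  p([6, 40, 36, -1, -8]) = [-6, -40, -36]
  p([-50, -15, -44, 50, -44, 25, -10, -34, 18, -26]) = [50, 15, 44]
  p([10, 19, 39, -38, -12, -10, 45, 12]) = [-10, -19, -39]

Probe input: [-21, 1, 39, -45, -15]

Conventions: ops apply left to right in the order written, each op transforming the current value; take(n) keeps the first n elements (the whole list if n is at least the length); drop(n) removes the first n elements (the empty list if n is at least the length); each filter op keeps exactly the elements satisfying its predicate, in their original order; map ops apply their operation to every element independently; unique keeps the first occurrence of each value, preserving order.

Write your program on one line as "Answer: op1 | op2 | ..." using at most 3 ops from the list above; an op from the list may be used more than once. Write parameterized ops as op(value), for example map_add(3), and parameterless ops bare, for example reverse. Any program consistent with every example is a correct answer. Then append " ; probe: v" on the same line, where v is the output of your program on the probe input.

map_neg | take(3) ; probe: [21, -1, -39]

Check, running the answer program on each example:
  [-12, 16, 0, 42, -20, -44, 37] -> [12, -16, 0, -42, 20, 44, -37] -> [12, -16, 0]
  [6, 40, 36, -1, -8] -> [-6, -40, -36, 1, 8] -> [-6, -40, -36]
  [-50, -15, -44, 50, -44, 25, -10, -34, 18, -26] -> [50, 15, 44, -50, 44, -25, 10, 34, -18, 26] -> [50, 15, 44]
  [10, 19, 39, -38, -12, -10, 45, 12] -> [-10, -19, -39, 38, 12, 10, -45, -12] -> [-10, -19, -39]
  probe: [-21, 1, 39, -45, -15] -> [21, -1, -39, 45, 15] -> [21, -1, -39]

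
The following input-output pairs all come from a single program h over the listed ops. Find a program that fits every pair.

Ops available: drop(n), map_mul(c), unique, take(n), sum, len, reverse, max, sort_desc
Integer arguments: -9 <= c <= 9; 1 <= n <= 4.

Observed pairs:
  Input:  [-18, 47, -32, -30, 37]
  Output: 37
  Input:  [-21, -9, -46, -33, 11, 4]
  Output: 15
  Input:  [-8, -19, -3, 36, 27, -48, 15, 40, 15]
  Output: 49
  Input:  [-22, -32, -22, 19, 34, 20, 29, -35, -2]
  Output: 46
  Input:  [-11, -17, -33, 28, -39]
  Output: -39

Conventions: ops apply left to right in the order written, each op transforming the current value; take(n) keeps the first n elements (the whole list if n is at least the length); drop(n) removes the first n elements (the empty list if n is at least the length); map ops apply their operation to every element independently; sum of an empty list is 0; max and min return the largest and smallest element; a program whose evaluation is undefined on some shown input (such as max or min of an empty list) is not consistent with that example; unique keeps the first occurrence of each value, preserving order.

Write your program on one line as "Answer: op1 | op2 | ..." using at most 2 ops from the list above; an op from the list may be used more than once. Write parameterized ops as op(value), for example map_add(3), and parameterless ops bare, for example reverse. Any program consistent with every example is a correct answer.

drop(4) | sum

Check, running the answer program on each example:
  [-18, 47, -32, -30, 37] -> [37] -> 37
  [-21, -9, -46, -33, 11, 4] -> [11, 4] -> 15
  [-8, -19, -3, 36, 27, -48, 15, 40, 15] -> [27, -48, 15, 40, 15] -> 49
  [-22, -32, -22, 19, 34, 20, 29, -35, -2] -> [34, 20, 29, -35, -2] -> 46
  [-11, -17, -33, 28, -39] -> [-39] -> -39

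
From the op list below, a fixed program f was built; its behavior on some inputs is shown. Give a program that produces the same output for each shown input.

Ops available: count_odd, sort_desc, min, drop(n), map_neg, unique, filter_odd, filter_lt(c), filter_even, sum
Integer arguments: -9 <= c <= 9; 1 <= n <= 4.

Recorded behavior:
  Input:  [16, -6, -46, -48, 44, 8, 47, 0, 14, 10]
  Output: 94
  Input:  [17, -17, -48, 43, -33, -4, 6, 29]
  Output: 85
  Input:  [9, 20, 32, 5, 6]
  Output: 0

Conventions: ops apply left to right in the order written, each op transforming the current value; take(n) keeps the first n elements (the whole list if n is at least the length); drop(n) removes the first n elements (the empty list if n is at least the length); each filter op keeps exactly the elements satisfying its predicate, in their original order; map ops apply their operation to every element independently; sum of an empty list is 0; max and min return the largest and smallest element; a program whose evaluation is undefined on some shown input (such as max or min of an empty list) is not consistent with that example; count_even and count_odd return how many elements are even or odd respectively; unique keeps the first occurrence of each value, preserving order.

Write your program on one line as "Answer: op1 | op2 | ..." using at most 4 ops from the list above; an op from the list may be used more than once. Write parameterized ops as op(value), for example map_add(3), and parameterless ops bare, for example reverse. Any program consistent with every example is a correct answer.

filter_lt(1) | map_neg | drop(1) | sum

Check, running the answer program on each example:
  [16, -6, -46, -48, 44, 8, 47, 0, 14, 10] -> [-6, -46, -48, 0] -> [6, 46, 48, 0] -> [46, 48, 0] -> 94
  [17, -17, -48, 43, -33, -4, 6, 29] -> [-17, -48, -33, -4] -> [17, 48, 33, 4] -> [48, 33, 4] -> 85
  [9, 20, 32, 5, 6] -> [] -> [] -> [] -> 0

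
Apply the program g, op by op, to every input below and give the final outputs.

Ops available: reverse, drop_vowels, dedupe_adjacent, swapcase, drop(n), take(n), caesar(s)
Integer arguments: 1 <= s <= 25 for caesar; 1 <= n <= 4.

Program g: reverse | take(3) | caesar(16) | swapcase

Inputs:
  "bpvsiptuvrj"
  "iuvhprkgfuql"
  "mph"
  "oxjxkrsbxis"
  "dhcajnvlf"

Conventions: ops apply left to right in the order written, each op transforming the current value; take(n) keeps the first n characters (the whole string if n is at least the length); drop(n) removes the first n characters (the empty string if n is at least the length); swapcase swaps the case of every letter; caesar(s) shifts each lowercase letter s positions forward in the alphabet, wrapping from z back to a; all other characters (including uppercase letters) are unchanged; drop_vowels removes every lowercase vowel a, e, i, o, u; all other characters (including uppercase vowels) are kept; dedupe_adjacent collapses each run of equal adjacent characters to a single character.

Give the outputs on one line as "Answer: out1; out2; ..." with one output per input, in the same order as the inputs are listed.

"ZHL"; "BGK"; "XFC"; "IYN"; "VBL"

Execution, op by op:
  "bpvsiptuvrj" -> "jrvutpisvpb" -> "jrv" -> "zhl" -> "ZHL"
  "iuvhprkgfuql" -> "lqufgkrphvui" -> "lqu" -> "bgk" -> "BGK"
  "mph" -> "hpm" -> "hpm" -> "xfc" -> "XFC"
  "oxjxkrsbxis" -> "sixbsrkxjxo" -> "six" -> "iyn" -> "IYN"
  "dhcajnvlf" -> "flvnjachd" -> "flv" -> "vbl" -> "VBL"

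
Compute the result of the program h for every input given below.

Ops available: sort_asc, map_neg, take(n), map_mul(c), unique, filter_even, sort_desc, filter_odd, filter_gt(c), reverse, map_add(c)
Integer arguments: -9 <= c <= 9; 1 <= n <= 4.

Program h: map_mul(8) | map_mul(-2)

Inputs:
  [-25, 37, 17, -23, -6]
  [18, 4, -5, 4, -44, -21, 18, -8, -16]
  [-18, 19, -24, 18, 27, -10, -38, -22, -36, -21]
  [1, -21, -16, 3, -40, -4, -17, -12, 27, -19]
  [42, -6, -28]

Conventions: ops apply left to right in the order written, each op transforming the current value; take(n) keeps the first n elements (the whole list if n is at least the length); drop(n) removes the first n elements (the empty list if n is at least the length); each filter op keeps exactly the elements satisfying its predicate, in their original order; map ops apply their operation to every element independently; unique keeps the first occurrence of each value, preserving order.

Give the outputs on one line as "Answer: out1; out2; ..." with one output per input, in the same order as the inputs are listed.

[400, -592, -272, 368, 96]; [-288, -64, 80, -64, 704, 336, -288, 128, 256]; [288, -304, 384, -288, -432, 160, 608, 352, 576, 336]; [-16, 336, 256, -48, 640, 64, 272, 192, -432, 304]; [-672, 96, 448]

Execution, op by op:
  [-25, 37, 17, -23, -6] -> [-200, 296, 136, -184, -48] -> [400, -592, -272, 368, 96]
  [18, 4, -5, 4, -44, -21, 18, -8, -16] -> [144, 32, -40, 32, -352, -168, 144, -64, -128] -> [-288, -64, 80, -64, 704, 336, -288, 128, 256]
  [-18, 19, -24, 18, 27, -10, -38, -22, -36, -21] -> [-144, 152, -192, 144, 216, -80, -304, -176, -288, -168] -> [288, -304, 384, -288, -432, 160, 608, 352, 576, 336]
  [1, -21, -16, 3, -40, -4, -17, -12, 27, -19] -> [8, -168, -128, 24, -320, -32, -136, -96, 216, -152] -> [-16, 336, 256, -48, 640, 64, 272, 192, -432, 304]
  [42, -6, -28] -> [336, -48, -224] -> [-672, 96, 448]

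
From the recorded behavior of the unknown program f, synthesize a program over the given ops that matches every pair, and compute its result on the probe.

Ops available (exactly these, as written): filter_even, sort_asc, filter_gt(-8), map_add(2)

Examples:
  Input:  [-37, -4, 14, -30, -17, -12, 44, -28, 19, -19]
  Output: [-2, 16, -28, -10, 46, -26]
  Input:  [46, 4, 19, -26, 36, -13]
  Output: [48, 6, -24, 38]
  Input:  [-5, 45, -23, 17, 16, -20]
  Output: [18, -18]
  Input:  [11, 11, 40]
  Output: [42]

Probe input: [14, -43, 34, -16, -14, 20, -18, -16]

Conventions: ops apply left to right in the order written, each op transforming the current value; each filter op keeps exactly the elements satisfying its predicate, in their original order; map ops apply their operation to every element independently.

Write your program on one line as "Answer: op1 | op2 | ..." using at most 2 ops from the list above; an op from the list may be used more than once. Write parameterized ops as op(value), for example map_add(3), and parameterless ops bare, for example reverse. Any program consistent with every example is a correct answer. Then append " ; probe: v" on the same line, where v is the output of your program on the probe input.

filter_even | map_add(2) ; probe: [16, 36, -14, -12, 22, -16, -14]

Check, running the answer program on each example:
  [-37, -4, 14, -30, -17, -12, 44, -28, 19, -19] -> [-4, 14, -30, -12, 44, -28] -> [-2, 16, -28, -10, 46, -26]
  [46, 4, 19, -26, 36, -13] -> [46, 4, -26, 36] -> [48, 6, -24, 38]
  [-5, 45, -23, 17, 16, -20] -> [16, -20] -> [18, -18]
  [11, 11, 40] -> [40] -> [42]
  probe: [14, -43, 34, -16, -14, 20, -18, -16] -> [14, 34, -16, -14, 20, -18, -16] -> [16, 36, -14, -12, 22, -16, -14]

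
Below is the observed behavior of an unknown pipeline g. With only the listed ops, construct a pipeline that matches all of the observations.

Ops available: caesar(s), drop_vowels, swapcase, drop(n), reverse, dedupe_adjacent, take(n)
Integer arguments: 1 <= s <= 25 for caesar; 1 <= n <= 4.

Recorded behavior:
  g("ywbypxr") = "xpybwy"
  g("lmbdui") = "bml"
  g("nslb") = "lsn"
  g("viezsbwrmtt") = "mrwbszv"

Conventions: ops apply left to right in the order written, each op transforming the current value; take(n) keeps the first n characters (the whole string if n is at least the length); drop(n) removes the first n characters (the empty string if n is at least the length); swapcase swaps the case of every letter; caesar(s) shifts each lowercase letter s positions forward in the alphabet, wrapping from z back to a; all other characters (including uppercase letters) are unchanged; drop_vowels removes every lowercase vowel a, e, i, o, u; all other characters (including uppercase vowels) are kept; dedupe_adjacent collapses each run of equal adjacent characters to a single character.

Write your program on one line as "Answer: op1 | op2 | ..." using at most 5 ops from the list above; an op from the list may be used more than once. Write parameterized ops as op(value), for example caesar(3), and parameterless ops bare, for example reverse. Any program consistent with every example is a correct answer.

dedupe_adjacent | reverse | drop_vowels | drop(1)

Check, running the answer program on each example:
  "ywbypxr" -> "ywbypxr" -> "rxpybwy" -> "rxpybwy" -> "xpybwy"
  "lmbdui" -> "lmbdui" -> "iudbml" -> "dbml" -> "bml"
  "nslb" -> "nslb" -> "blsn" -> "blsn" -> "lsn"
  "viezsbwrmtt" -> "viezsbwrmt" -> "tmrwbszeiv" -> "tmrwbszv" -> "mrwbszv"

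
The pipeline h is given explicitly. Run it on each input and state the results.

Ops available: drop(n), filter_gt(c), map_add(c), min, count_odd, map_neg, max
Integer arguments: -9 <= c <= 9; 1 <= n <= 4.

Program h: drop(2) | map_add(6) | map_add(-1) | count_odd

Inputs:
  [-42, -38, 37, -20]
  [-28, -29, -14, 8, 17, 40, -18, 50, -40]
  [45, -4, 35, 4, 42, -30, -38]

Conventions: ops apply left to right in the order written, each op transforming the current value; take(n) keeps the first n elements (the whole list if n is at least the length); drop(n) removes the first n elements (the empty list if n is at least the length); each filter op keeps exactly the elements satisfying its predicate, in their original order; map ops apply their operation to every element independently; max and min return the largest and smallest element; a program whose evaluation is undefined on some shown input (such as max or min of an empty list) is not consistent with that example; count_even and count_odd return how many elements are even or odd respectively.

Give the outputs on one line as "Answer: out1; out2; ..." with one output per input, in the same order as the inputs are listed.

1; 6; 4

Execution, op by op:
  [-42, -38, 37, -20] -> [37, -20] -> [43, -14] -> [42, -15] -> 1
  [-28, -29, -14, 8, 17, 40, -18, 50, -40] -> [-14, 8, 17, 40, -18, 50, -40] -> [-8, 14, 23, 46, -12, 56, -34] -> [-9, 13, 22, 45, -13, 55, -35] -> 6
  [45, -4, 35, 4, 42, -30, -38] -> [35, 4, 42, -30, -38] -> [41, 10, 48, -24, -32] -> [40, 9, 47, -25, -33] -> 4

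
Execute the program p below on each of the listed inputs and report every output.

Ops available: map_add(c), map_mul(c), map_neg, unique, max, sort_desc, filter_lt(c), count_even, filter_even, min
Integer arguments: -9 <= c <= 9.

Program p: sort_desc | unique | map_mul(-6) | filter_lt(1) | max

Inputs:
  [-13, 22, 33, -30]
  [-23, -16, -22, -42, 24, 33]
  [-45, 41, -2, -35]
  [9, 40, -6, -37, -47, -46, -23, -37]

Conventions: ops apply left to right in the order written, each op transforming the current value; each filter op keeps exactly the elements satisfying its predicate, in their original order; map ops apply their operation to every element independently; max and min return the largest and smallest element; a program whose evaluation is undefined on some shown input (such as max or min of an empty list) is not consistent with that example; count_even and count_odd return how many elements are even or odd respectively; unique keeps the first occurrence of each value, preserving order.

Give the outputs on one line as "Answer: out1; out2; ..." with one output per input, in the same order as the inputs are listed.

-132; -144; -246; -54

Execution, op by op:
  [-13, 22, 33, -30] -> [33, 22, -13, -30] -> [33, 22, -13, -30] -> [-198, -132, 78, 180] -> [-198, -132] -> -132
  [-23, -16, -22, -42, 24, 33] -> [33, 24, -16, -22, -23, -42] -> [33, 24, -16, -22, -23, -42] -> [-198, -144, 96, 132, 138, 252] -> [-198, -144] -> -144
  [-45, 41, -2, -35] -> [41, -2, -35, -45] -> [41, -2, -35, -45] -> [-246, 12, 210, 270] -> [-246] -> -246
  [9, 40, -6, -37, -47, -46, -23, -37] -> [40, 9, -6, -23, -37, -37, -46, -47] -> [40, 9, -6, -23, -37, -46, -47] -> [-240, -54, 36, 138, 222, 276, 282] -> [-240, -54] -> -54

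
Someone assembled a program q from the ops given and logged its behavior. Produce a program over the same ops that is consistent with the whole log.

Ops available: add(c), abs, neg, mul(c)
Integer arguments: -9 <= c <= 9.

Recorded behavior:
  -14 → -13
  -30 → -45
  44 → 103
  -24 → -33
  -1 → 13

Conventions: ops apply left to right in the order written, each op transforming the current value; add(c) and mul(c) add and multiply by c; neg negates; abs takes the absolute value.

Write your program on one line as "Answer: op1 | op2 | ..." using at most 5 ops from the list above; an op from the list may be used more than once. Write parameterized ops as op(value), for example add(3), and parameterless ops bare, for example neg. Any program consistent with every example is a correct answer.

add(4) | mul(2) | neg | add(-7) | neg

Check, running the answer program on each example:
  -14 -> -10 -> -20 -> 20 -> 13 -> -13
  -30 -> -26 -> -52 -> 52 -> 45 -> -45
  44 -> 48 -> 96 -> -96 -> -103 -> 103
  -24 -> -20 -> -40 -> 40 -> 33 -> -33
  -1 -> 3 -> 6 -> -6 -> -13 -> 13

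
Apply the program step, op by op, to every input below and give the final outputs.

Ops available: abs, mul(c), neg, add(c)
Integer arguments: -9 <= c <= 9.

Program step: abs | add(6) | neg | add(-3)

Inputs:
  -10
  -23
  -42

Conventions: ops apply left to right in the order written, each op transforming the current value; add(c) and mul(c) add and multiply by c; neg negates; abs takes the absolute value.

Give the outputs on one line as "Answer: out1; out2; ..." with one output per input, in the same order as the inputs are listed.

-19; -32; -51

Execution, op by op:
  -10 -> 10 -> 16 -> -16 -> -19
  -23 -> 23 -> 29 -> -29 -> -32
  -42 -> 42 -> 48 -> -48 -> -51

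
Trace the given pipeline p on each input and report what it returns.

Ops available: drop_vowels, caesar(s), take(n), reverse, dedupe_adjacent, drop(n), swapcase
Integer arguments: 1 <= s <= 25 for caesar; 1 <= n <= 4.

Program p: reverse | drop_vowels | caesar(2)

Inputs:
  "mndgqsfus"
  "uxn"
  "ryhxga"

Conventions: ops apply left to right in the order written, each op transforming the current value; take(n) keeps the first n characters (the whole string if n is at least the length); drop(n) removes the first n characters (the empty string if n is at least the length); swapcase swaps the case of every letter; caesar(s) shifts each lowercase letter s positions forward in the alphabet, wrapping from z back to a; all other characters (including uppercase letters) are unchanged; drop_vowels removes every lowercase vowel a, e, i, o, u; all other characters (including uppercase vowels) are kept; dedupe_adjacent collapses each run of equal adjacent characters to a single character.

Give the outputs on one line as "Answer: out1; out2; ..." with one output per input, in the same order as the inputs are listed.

Execution, op by op:
  "mndgqsfus" -> "sufsqgdnm" -> "sfsqgdnm" -> "uhusifpo"
  "uxn" -> "nxu" -> "nx" -> "pz"
  "ryhxga" -> "agxhyr" -> "gxhyr" -> "izjat"

"uhusifpo"; "pz"; "izjat"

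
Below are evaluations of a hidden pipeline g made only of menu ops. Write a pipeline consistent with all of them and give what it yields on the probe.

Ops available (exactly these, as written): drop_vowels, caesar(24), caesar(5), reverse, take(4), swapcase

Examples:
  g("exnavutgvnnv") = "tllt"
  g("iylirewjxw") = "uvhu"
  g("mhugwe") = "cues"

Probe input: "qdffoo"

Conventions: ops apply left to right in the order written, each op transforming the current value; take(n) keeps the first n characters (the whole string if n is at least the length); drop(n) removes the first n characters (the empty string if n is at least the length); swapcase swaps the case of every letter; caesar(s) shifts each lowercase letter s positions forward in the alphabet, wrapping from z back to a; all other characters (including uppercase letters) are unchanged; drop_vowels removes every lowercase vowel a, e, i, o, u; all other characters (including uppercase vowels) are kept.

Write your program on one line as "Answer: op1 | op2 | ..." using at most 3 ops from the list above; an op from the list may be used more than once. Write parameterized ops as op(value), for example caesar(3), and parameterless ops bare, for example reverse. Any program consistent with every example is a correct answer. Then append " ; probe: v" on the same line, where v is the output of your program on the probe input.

reverse | caesar(24) | take(4) ; probe: "mmdd"

Check, running the answer program on each example:
  "exnavutgvnnv" -> "vnnvgtuvanxe" -> "tllterstylvc" -> "tllt"
  "iylirewjxw" -> "wxjwerilyi" -> "uvhucpgjwg" -> "uvhu"
  "mhugwe" -> "ewguhm" -> "cuesfk" -> "cues"
  probe: "qdffoo" -> "ooffdq" -> "mmddbo" -> "mmdd"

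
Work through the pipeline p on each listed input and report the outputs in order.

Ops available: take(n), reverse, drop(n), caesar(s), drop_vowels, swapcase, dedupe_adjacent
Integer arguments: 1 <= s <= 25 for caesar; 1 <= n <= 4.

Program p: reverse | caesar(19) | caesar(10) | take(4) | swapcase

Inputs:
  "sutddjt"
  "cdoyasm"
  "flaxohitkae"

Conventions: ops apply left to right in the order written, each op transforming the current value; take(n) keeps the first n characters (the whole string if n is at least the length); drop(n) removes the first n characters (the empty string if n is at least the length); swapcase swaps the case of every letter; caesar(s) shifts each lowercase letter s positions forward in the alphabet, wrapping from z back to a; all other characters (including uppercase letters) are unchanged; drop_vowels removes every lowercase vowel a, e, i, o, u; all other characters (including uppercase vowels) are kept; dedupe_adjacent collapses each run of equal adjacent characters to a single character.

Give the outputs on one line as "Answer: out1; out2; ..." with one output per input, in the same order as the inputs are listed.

Execution, op by op:
  "sutddjt" -> "tjddtus" -> "mcwwmnl" -> "wmggwxv" -> "wmgg" -> "WMGG"
  "cdoyasm" -> "msayodc" -> "fltrhwv" -> "pvdbrgf" -> "pvdb" -> "PVDB"
  "flaxohitkae" -> "eaktihoxalf" -> "xtdmbahqtey" -> "hdnwlkradoi" -> "hdnw" -> "HDNW"

"WMGG"; "PVDB"; "HDNW"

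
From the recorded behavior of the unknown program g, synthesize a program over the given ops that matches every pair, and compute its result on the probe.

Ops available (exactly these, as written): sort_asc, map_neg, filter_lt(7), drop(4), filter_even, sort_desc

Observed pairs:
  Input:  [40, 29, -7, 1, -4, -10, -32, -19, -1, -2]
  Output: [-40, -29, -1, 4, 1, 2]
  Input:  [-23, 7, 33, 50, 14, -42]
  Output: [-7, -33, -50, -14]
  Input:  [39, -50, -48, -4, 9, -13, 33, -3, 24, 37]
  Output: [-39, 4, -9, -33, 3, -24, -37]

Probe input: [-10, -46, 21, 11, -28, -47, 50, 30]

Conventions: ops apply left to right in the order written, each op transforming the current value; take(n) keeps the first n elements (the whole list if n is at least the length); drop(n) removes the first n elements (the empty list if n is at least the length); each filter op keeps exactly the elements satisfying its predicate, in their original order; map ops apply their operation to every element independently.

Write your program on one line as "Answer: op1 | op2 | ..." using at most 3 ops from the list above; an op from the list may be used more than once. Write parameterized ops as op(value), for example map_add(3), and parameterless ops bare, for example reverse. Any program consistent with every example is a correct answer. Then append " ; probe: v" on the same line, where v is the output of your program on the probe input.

map_neg | filter_lt(7) ; probe: [-21, -11, -50, -30]

Check, running the answer program on each example:
  [40, 29, -7, 1, -4, -10, -32, -19, -1, -2] -> [-40, -29, 7, -1, 4, 10, 32, 19, 1, 2] -> [-40, -29, -1, 4, 1, 2]
  [-23, 7, 33, 50, 14, -42] -> [23, -7, -33, -50, -14, 42] -> [-7, -33, -50, -14]
  [39, -50, -48, -4, 9, -13, 33, -3, 24, 37] -> [-39, 50, 48, 4, -9, 13, -33, 3, -24, -37] -> [-39, 4, -9, -33, 3, -24, -37]
  probe: [-10, -46, 21, 11, -28, -47, 50, 30] -> [10, 46, -21, -11, 28, 47, -50, -30] -> [-21, -11, -50, -30]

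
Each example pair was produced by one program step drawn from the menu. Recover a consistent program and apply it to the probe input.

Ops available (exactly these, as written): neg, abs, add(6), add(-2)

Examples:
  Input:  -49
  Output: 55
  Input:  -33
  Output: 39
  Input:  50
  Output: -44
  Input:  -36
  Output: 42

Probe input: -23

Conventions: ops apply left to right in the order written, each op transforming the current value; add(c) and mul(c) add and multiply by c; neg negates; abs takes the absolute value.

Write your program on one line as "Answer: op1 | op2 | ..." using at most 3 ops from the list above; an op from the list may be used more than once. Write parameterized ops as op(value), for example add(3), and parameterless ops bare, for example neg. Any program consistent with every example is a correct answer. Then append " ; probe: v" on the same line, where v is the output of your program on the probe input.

neg | add(6) ; probe: 29

Check, running the answer program on each example:
  -49 -> 49 -> 55
  -33 -> 33 -> 39
  50 -> -50 -> -44
  -36 -> 36 -> 42
  probe: -23 -> 23 -> 29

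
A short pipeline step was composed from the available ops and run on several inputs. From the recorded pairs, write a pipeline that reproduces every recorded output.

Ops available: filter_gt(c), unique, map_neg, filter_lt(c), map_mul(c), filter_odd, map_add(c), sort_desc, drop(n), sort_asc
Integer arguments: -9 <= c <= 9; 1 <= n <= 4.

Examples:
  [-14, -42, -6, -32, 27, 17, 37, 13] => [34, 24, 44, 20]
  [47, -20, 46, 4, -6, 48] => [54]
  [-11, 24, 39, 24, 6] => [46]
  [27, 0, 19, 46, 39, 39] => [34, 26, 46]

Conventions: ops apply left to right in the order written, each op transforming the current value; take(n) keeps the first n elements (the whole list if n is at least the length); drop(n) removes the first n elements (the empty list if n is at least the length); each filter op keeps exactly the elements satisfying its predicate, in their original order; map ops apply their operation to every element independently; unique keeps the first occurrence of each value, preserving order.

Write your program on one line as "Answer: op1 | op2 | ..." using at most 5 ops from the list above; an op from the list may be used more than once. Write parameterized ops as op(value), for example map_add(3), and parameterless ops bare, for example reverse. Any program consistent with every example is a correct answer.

filter_gt(-6) | filter_odd | map_add(7) | unique

Check, running the answer program on each example:
  [-14, -42, -6, -32, 27, 17, 37, 13] -> [27, 17, 37, 13] -> [27, 17, 37, 13] -> [34, 24, 44, 20] -> [34, 24, 44, 20]
  [47, -20, 46, 4, -6, 48] -> [47, 46, 4, 48] -> [47] -> [54] -> [54]
  [-11, 24, 39, 24, 6] -> [24, 39, 24, 6] -> [39] -> [46] -> [46]
  [27, 0, 19, 46, 39, 39] -> [27, 0, 19, 46, 39, 39] -> [27, 19, 39, 39] -> [34, 26, 46, 46] -> [34, 26, 46]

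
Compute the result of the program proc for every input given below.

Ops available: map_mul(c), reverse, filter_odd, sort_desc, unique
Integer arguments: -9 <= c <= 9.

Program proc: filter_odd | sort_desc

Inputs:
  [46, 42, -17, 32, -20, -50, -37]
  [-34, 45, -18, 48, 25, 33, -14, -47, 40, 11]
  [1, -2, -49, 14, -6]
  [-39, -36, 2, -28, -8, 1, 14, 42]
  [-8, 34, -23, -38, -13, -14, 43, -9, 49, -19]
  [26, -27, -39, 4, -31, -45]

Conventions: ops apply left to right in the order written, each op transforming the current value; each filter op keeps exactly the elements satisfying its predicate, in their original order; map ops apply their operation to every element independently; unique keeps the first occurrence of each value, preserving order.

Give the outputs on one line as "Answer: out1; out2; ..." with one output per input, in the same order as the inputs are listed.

[-17, -37]; [45, 33, 25, 11, -47]; [1, -49]; [1, -39]; [49, 43, -9, -13, -19, -23]; [-27, -31, -39, -45]

Execution, op by op:
  [46, 42, -17, 32, -20, -50, -37] -> [-17, -37] -> [-17, -37]
  [-34, 45, -18, 48, 25, 33, -14, -47, 40, 11] -> [45, 25, 33, -47, 11] -> [45, 33, 25, 11, -47]
  [1, -2, -49, 14, -6] -> [1, -49] -> [1, -49]
  [-39, -36, 2, -28, -8, 1, 14, 42] -> [-39, 1] -> [1, -39]
  [-8, 34, -23, -38, -13, -14, 43, -9, 49, -19] -> [-23, -13, 43, -9, 49, -19] -> [49, 43, -9, -13, -19, -23]
  [26, -27, -39, 4, -31, -45] -> [-27, -39, -31, -45] -> [-27, -31, -39, -45]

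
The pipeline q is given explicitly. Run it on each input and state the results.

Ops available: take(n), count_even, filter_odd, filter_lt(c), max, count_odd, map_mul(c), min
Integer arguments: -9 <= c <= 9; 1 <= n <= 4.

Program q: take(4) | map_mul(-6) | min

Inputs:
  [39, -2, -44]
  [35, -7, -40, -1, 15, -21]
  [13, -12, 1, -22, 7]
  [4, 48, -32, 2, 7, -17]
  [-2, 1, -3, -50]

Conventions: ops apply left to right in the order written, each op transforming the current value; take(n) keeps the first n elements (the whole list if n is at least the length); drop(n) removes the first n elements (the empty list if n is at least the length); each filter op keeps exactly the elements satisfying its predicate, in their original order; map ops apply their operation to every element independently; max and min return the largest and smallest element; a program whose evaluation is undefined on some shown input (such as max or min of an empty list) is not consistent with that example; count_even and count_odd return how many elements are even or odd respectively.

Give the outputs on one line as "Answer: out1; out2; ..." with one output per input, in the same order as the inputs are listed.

Execution, op by op:
  [39, -2, -44] -> [39, -2, -44] -> [-234, 12, 264] -> -234
  [35, -7, -40, -1, 15, -21] -> [35, -7, -40, -1] -> [-210, 42, 240, 6] -> -210
  [13, -12, 1, -22, 7] -> [13, -12, 1, -22] -> [-78, 72, -6, 132] -> -78
  [4, 48, -32, 2, 7, -17] -> [4, 48, -32, 2] -> [-24, -288, 192, -12] -> -288
  [-2, 1, -3, -50] -> [-2, 1, -3, -50] -> [12, -6, 18, 300] -> -6

-234; -210; -78; -288; -6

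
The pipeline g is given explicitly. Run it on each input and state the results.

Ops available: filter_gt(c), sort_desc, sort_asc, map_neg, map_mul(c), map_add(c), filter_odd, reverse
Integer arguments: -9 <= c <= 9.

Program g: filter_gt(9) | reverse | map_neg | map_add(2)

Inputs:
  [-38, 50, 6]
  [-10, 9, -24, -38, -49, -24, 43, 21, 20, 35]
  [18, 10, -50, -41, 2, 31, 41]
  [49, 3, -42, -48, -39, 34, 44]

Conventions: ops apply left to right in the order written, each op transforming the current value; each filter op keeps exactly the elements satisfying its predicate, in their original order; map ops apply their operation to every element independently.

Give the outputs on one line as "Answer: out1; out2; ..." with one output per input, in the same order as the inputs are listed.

Execution, op by op:
  [-38, 50, 6] -> [50] -> [50] -> [-50] -> [-48]
  [-10, 9, -24, -38, -49, -24, 43, 21, 20, 35] -> [43, 21, 20, 35] -> [35, 20, 21, 43] -> [-35, -20, -21, -43] -> [-33, -18, -19, -41]
  [18, 10, -50, -41, 2, 31, 41] -> [18, 10, 31, 41] -> [41, 31, 10, 18] -> [-41, -31, -10, -18] -> [-39, -29, -8, -16]
  [49, 3, -42, -48, -39, 34, 44] -> [49, 34, 44] -> [44, 34, 49] -> [-44, -34, -49] -> [-42, -32, -47]

[-48]; [-33, -18, -19, -41]; [-39, -29, -8, -16]; [-42, -32, -47]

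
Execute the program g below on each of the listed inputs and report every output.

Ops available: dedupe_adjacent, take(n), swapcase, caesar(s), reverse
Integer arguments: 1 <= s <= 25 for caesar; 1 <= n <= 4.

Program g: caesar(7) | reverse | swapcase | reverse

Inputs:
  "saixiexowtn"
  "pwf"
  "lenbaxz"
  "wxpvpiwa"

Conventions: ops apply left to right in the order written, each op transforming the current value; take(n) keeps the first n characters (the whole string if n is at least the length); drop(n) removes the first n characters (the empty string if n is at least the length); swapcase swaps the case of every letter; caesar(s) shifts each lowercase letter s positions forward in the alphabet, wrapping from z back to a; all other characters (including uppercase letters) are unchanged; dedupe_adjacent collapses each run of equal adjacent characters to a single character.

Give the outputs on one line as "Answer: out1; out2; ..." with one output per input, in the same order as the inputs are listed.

"ZHPEPLEVDAU"; "WDM"; "SLUIHEG"; "DEWCWPDH"

Execution, op by op:
  "saixiexowtn" -> "zhpeplevdau" -> "uadvelpephz" -> "UADVELPEPHZ" -> "ZHPEPLEVDAU"
  "pwf" -> "wdm" -> "mdw" -> "MDW" -> "WDM"
  "lenbaxz" -> "sluiheg" -> "gehiuls" -> "GEHIULS" -> "SLUIHEG"
  "wxpvpiwa" -> "dewcwpdh" -> "hdpwcwed" -> "HDPWCWED" -> "DEWCWPDH"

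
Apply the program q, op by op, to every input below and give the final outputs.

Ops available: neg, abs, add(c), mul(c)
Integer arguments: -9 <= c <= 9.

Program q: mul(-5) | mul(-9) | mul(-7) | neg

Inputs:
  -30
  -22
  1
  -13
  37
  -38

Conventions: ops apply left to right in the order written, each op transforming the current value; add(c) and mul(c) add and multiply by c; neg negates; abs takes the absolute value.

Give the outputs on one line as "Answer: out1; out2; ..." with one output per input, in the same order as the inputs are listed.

-9450; -6930; 315; -4095; 11655; -11970

Execution, op by op:
  -30 -> 150 -> -1350 -> 9450 -> -9450
  -22 -> 110 -> -990 -> 6930 -> -6930
  1 -> -5 -> 45 -> -315 -> 315
  -13 -> 65 -> -585 -> 4095 -> -4095
  37 -> -185 -> 1665 -> -11655 -> 11655
  -38 -> 190 -> -1710 -> 11970 -> -11970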